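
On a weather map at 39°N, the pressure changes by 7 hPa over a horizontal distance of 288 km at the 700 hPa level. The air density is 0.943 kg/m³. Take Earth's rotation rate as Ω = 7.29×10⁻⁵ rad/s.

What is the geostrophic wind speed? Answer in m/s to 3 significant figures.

Coriolis parameter at 39°N:
f = 2Ω sin φ = 2 × 7.29×10⁻⁵ × sin 39° = 9.18×10⁻⁵ s⁻¹
Pressure gradient: |∂P/∂n| = 700 Pa / 288000 m = 2.43×10⁻³ Pa/m
Geostrophic balance (pressure-gradient force = Coriolis force):
V_g = (1/(fρ)) |∂P/∂n| = 2.43×10⁻³ / (9.18×10⁻⁵ × 0.943) = 28.1 m/s

28.1 m/s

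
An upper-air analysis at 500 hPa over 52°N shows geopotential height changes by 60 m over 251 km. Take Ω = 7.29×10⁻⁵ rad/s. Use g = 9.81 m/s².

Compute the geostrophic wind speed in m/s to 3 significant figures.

Coriolis parameter at 52°N:
f = 2Ω sin φ = 2 × 7.29×10⁻⁵ × sin 52° = 1.15×10⁻⁴ s⁻¹
Height gradient: |∂Z/∂n| = 60 m / 251000 m = 2.39×10⁻⁴
On a pressure surface, geostrophic balance gives V_g = (g/f)|∂Z/∂n|:
V_g = 9.81 × 2.39×10⁻⁴ / 1.15×10⁻⁴ = 20.4 m/s

20.4 m/s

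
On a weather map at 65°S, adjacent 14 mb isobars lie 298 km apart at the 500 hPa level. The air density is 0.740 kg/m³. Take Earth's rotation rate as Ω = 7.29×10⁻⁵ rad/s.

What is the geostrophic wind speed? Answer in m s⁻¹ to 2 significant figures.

Coriolis parameter at 65°S:
f = 2Ω sin φ = 2 × 7.29×10⁻⁵ × sin 65° = 1.32×10⁻⁴ s⁻¹
Pressure gradient: |∂P/∂n| = 1400 Pa / 298000 m = 4.70×10⁻³ Pa/m
Geostrophic balance (pressure-gradient force = Coriolis force):
V_g = (1/(fρ)) |∂P/∂n| = 4.70×10⁻³ / (1.32×10⁻⁴ × 0.740) = 48.0 m/s

48 m s⁻¹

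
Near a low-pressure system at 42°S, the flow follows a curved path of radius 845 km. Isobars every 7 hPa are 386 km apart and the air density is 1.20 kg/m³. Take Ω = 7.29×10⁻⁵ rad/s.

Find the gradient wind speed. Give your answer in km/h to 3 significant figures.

Coriolis parameter at 42°S:
f = 2Ω sin φ = 2 × 7.29×10⁻⁵ × sin 42° = 9.76×10⁻⁵ s⁻¹
Pressure gradient: |∂P/∂n| = 700 Pa / 386000 m = 1.81×10⁻³ Pa/m
Geostrophic speed: V_g = |∂P/∂n|/(fρ) = 1.81×10⁻³/(9.76×10⁻⁵ × 1.20) = 15.5 m/s
Around a low, centrifugal force acts outward with Coriolis, so pressure-gradient force balances both:
(1/ρ)|∂P/∂n| = fV + V²/R  →  V² + fR·V − fR·V_g = 0
With fR = 9.76×10⁻⁵ × 845×10³ m = 82.4 m/s:
V = [−fR + √((fR)² + 4 fR V_g)]/2 = [−82.4 + √(82.4² + 4×82.4×15.5)]/2 = 13.3 m/s
Subgeostrophic (V < V_g = 15.5 m/s), as expected around a low.
Converting: 13.3 m/s × 3.6 = 48.0 km/h

48.0 km/h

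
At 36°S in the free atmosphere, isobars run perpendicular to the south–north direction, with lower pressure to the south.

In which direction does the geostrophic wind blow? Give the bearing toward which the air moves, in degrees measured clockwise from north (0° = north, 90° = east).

090°

The pressure-gradient force points toward the south (bearing 180°).
Geostrophic balance: in the Southern Hemisphere the Coriolis force deflects motion to the left, so the geostrophic wind blows 90° to the left of the pressure-gradient force (low pressure on the right).
Rotating 180° by 90° counterclockwise gives 090° — the wind blows toward the east.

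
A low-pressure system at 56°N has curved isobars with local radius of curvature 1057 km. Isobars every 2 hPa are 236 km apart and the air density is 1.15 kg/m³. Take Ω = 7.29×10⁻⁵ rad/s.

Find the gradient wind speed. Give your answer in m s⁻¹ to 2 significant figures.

Coriolis parameter at 56°N:
f = 2Ω sin φ = 2 × 7.29×10⁻⁵ × sin 56° = 1.21×10⁻⁴ s⁻¹
Pressure gradient: |∂P/∂n| = 200 Pa / 236000 m = 8.47×10⁻⁴ Pa/m
Geostrophic speed: V_g = |∂P/∂n|/(fρ) = 8.47×10⁻⁴/(1.21×10⁻⁴ × 1.15) = 6.10 m/s
Around a low, centrifugal force acts outward with Coriolis, so pressure-gradient force balances both:
(1/ρ)|∂P/∂n| = fV + V²/R  →  V² + fR·V − fR·V_g = 0
With fR = 1.21×10⁻⁴ × 1057×10³ m = 128 m/s:
V = [−fR + √((fR)² + 4 fR V_g)]/2 = [−128 + √(128² + 4×128×6.1)]/2 = 5.83 m/s
Subgeostrophic (V < V_g = 6.1 m/s), as expected around a low.

5.8 m s⁻¹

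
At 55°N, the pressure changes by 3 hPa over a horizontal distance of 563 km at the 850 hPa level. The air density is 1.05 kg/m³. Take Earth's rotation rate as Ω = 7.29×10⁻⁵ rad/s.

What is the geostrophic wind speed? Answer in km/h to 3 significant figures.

15.3 km/h

Coriolis parameter at 55°N:
f = 2Ω sin φ = 2 × 7.29×10⁻⁵ × sin 55° = 1.19×10⁻⁴ s⁻¹
Pressure gradient: |∂P/∂n| = 300 Pa / 563000 m = 5.33×10⁻⁴ Pa/m
Geostrophic balance (pressure-gradient force = Coriolis force):
V_g = (1/(fρ)) |∂P/∂n| = 5.33×10⁻⁴ / (1.19×10⁻⁴ × 1.05) = 4.25 m/s
Converting: 4.25 m/s × 3.6 = 15.3 km/h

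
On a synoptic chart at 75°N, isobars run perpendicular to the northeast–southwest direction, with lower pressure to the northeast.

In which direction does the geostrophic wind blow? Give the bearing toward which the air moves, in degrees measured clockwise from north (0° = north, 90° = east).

135°

The pressure-gradient force points toward the northeast (bearing 045°).
Geostrophic balance: in the Northern Hemisphere the Coriolis force deflects motion to the right, so the geostrophic wind blows 90° to the right of the pressure-gradient force (low pressure on the left).
Rotating 045° by 90° clockwise gives 135° — the wind blows toward the southeast.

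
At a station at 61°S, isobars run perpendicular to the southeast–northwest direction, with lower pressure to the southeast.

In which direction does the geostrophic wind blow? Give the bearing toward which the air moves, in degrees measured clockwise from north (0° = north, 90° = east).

045°

The pressure-gradient force points toward the southeast (bearing 135°).
Geostrophic balance: in the Southern Hemisphere the Coriolis force deflects motion to the left, so the geostrophic wind blows 90° to the left of the pressure-gradient force (low pressure on the right).
Rotating 135° by 90° counterclockwise gives 045° — the wind blows toward the northeast.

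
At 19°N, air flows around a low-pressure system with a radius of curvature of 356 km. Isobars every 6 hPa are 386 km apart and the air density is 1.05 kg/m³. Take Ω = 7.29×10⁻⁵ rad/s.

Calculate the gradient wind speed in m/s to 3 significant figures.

Coriolis parameter at 19°N:
f = 2Ω sin φ = 2 × 7.29×10⁻⁵ × sin 19° = 4.75×10⁻⁵ s⁻¹
Pressure gradient: |∂P/∂n| = 600 Pa / 386000 m = 1.55×10⁻³ Pa/m
Geostrophic speed: V_g = |∂P/∂n|/(fρ) = 1.55×10⁻³/(4.75×10⁻⁵ × 1.05) = 31.2 m/s
Around a low, centrifugal force acts outward with Coriolis, so pressure-gradient force balances both:
(1/ρ)|∂P/∂n| = fV + V²/R  →  V² + fR·V − fR·V_g = 0
With fR = 4.75×10⁻⁵ × 356×10³ m = 16.9 m/s:
V = [−fR + √((fR)² + 4 fR V_g)]/2 = [−16.9 + √(16.9² + 4×16.9×31.2)]/2 = 16 m/s
Subgeostrophic (V < V_g = 31.2 m/s), as expected around a low.

16.0 m/s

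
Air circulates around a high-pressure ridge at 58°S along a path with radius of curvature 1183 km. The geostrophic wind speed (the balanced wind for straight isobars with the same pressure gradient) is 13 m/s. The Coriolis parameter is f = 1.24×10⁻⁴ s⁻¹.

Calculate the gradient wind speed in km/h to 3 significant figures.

51.9 km/h

Around a high, pressure-gradient force acts outward with centrifugal, so Coriolis balances both:
fV = (1/ρ)|∂P/∂n| + V²/R  →  V² − fR·V + fR·V_g = 0
With fR = 1.24×10⁻⁴ × 1183×10³ m = 147 m/s:
V = [fR − √((fR)² − 4 fR V_g)]/2 = [147 − √(147² − 4×147×13)]/2 = 14.4 m/s
Supergeostrophic (V > V_g = 13 m/s), as expected around a high.
Converting: 14.4 m/s × 3.6 = 51.9 km/h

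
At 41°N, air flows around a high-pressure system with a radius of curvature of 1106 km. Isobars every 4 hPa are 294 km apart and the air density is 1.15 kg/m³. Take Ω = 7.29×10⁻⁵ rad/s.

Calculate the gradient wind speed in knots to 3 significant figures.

Coriolis parameter at 41°N:
f = 2Ω sin φ = 2 × 7.29×10⁻⁵ × sin 41° = 9.57×10⁻⁵ s⁻¹
Pressure gradient: |∂P/∂n| = 400 Pa / 294000 m = 1.36×10⁻³ Pa/m
Geostrophic speed: V_g = |∂P/∂n|/(fρ) = 1.36×10⁻³/(9.57×10⁻⁵ × 1.15) = 12.4 m/s
Around a high, pressure-gradient force acts outward with centrifugal, so Coriolis balances both:
fV = (1/ρ)|∂P/∂n| + V²/R  →  V² − fR·V + fR·V_g = 0
With fR = 9.57×10⁻⁵ × 1106×10³ m = 106 m/s:
V = [fR − √((fR)² − 4 fR V_g)]/2 = [106 − √(106² − 4×106×12.4)]/2 = 14.3 m/s
Supergeostrophic (V > V_g = 12.4 m/s), as expected around a high.
Converting: 14.3 m/s × 1.944 = 27.8 knots

27.8 knots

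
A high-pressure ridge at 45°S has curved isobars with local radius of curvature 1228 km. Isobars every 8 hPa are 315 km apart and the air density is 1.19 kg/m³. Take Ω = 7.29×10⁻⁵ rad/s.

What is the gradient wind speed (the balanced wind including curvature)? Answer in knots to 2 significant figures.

Coriolis parameter at 45°S:
f = 2Ω sin φ = 2 × 7.29×10⁻⁵ × sin 45° = 1.03×10⁻⁴ s⁻¹
Pressure gradient: |∂P/∂n| = 800 Pa / 315000 m = 2.54×10⁻³ Pa/m
Geostrophic speed: V_g = |∂P/∂n|/(fρ) = 2.54×10⁻³/(1.03×10⁻⁴ × 1.19) = 20.7 m/s
Around a high, pressure-gradient force acts outward with centrifugal, so Coriolis balances both:
fV = (1/ρ)|∂P/∂n| + V²/R  →  V² − fR·V + fR·V_g = 0
With fR = 1.03×10⁻⁴ × 1228×10³ m = 127 m/s:
V = [fR − √((fR)² − 4 fR V_g)]/2 = [127 − √(127² − 4×127×20.7)]/2 = 26.1 m/s
Supergeostrophic (V > V_g = 20.7 m/s), as expected around a high.
Converting: 26.1 m/s × 1.944 = 51 knots

51 knots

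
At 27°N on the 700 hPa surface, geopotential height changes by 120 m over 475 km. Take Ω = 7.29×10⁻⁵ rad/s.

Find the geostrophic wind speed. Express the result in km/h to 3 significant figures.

Coriolis parameter at 27°N:
f = 2Ω sin φ = 2 × 7.29×10⁻⁵ × sin 27° = 6.62×10⁻⁵ s⁻¹
Height gradient: |∂Z/∂n| = 120 m / 475000 m = 2.53×10⁻⁴
On a pressure surface, geostrophic balance gives V_g = (g/f)|∂Z/∂n|:
V_g = 9.81 × 2.53×10⁻⁴ / 6.62×10⁻⁵ = 37.4 m/s
Converting: 37.4 m/s × 3.6 = 135 km/h

135 km/h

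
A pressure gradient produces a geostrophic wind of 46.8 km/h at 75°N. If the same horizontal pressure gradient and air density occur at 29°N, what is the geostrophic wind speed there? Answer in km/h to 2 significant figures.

93 km/h

With the same pressure gradient and density, V_g ∝ 1/f ∝ 1/sin φ.
V₂ = V₁ · sin φ₁ / sin φ₂ = 46.8 × sin 75° / sin 29°
V₂ = 46.8 × 0.9659/0.4848 = 93 km/h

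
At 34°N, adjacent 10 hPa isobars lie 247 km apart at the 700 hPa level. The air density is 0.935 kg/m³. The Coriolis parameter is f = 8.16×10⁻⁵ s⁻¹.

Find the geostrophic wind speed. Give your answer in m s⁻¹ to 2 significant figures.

53 m s⁻¹

Pressure gradient: |∂P/∂n| = 1000 Pa / 247000 m = 4.05×10⁻³ Pa/m
Geostrophic balance (pressure-gradient force = Coriolis force):
V_g = (1/(fρ)) |∂P/∂n| = 4.05×10⁻³ / (8.16×10⁻⁵ × 0.935) = 53.1 m/s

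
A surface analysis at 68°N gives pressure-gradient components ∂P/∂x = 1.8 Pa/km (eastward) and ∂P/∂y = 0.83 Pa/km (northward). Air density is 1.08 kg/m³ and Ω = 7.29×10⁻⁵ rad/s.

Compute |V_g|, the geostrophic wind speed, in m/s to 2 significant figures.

Coriolis parameter at 68°N:
f = 2Ω sin φ = 2 × 7.29×10⁻⁵ × sin 68° = 1.35×10⁻⁴ s⁻¹
Component geostrophic relations (x east, y north):
u_g = −(1/(fρ)) ∂P/∂y,  v_g = (1/(fρ)) ∂P/∂x
u_g = −(0.83×10⁻³)/(1.35×10⁻⁴ × 1.08) = −5.69 m/s;  v_g = (1.8×10⁻³)/(1.35×10⁻⁴ × 1.08) = 12.3 m/s
|V_g| = √(u_g² + v_g²) = 13.6 m/s

14 m/s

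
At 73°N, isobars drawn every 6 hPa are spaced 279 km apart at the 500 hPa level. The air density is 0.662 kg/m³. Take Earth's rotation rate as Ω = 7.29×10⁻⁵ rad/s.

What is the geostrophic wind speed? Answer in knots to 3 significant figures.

Coriolis parameter at 73°N:
f = 2Ω sin φ = 2 × 7.29×10⁻⁵ × sin 73° = 1.39×10⁻⁴ s⁻¹
Pressure gradient: |∂P/∂n| = 600 Pa / 279000 m = 2.15×10⁻³ Pa/m
Geostrophic balance (pressure-gradient force = Coriolis force):
V_g = (1/(fρ)) |∂P/∂n| = 2.15×10⁻³ / (1.39×10⁻⁴ × 0.662) = 23.3 m/s
Converting: 23.3 m/s × 1.944 = 45.3 knots

45.3 knots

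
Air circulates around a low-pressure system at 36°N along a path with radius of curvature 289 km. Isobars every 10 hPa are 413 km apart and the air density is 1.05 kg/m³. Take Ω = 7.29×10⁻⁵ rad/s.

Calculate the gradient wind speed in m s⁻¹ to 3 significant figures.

Coriolis parameter at 36°N:
f = 2Ω sin φ = 2 × 7.29×10⁻⁵ × sin 36° = 8.57×10⁻⁵ s⁻¹
Pressure gradient: |∂P/∂n| = 1000 Pa / 413000 m = 2.42×10⁻³ Pa/m
Geostrophic speed: V_g = |∂P/∂n|/(fρ) = 2.42×10⁻³/(8.57×10⁻⁵ × 1.05) = 26.9 m/s
Around a low, centrifugal force acts outward with Coriolis, so pressure-gradient force balances both:
(1/ρ)|∂P/∂n| = fV + V²/R  →  V² + fR·V − fR·V_g = 0
With fR = 8.57×10⁻⁵ × 289×10³ m = 24.8 m/s:
V = [−fR + √((fR)² + 4 fR V_g)]/2 = [−24.8 + √(24.8² + 4×24.8×26.9)]/2 = 16.2 m/s
Subgeostrophic (V < V_g = 26.9 m/s), as expected around a low.

16.2 m s⁻¹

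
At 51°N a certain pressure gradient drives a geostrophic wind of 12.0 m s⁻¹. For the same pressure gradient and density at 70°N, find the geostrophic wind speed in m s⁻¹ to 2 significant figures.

With the same pressure gradient and density, V_g ∝ 1/f ∝ 1/sin φ.
V₂ = V₁ · sin φ₁ / sin φ₂ = 12.0 × sin 51° / sin 70°
V₂ = 12.0 × 0.7771/0.9397 = 9.9 m s⁻¹

9.9 m s⁻¹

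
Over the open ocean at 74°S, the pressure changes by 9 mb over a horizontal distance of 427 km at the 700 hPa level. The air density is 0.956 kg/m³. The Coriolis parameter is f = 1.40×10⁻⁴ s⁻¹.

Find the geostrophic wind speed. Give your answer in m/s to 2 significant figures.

Pressure gradient: |∂P/∂n| = 900 Pa / 427000 m = 2.11×10⁻³ Pa/m
Geostrophic balance (pressure-gradient force = Coriolis force):
V_g = (1/(fρ)) |∂P/∂n| = 2.11×10⁻³ / (1.40×10⁻⁴ × 0.956) = 15.7 m/s

16 m/s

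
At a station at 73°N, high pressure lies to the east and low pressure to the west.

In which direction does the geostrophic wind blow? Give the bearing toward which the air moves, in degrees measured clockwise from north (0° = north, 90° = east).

The pressure-gradient force points toward the west (bearing 270°).
Geostrophic balance: in the Northern Hemisphere the Coriolis force deflects motion to the right, so the geostrophic wind blows 90° to the right of the pressure-gradient force (low pressure on the left).
Rotating 270° by 90° clockwise gives 000° — the wind blows toward the north.

000°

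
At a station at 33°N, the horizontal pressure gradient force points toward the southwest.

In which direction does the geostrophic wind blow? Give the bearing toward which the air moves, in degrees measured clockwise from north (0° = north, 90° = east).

315°

The pressure-gradient force points toward the southwest (bearing 225°).
Geostrophic balance: in the Northern Hemisphere the Coriolis force deflects motion to the right, so the geostrophic wind blows 90° to the right of the pressure-gradient force (low pressure on the left).
Rotating 225° by 90° clockwise gives 315° — the wind blows toward the northwest.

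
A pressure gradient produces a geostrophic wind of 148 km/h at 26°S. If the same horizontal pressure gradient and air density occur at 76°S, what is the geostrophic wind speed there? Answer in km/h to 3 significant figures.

With the same pressure gradient and density, V_g ∝ 1/f ∝ 1/sin φ.
V₂ = V₁ · sin φ₁ / sin φ₂ = 148 × sin 26° / sin 76°
V₂ = 148 × 0.4384/0.9703 = 66.9 km/h

66.9 km/h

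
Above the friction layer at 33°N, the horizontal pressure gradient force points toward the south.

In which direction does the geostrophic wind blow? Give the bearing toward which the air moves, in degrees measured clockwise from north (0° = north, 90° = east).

The pressure-gradient force points toward the south (bearing 180°).
Geostrophic balance: in the Northern Hemisphere the Coriolis force deflects motion to the right, so the geostrophic wind blows 90° to the right of the pressure-gradient force (low pressure on the left).
Rotating 180° by 90° clockwise gives 270° — the wind blows toward the west.

270°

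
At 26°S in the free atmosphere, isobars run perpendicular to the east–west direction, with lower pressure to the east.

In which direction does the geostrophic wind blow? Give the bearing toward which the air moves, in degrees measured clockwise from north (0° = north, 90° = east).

000°

The pressure-gradient force points toward the east (bearing 090°).
Geostrophic balance: in the Southern Hemisphere the Coriolis force deflects motion to the left, so the geostrophic wind blows 90° to the left of the pressure-gradient force (low pressure on the right).
Rotating 090° by 90° counterclockwise gives 000° — the wind blows toward the north.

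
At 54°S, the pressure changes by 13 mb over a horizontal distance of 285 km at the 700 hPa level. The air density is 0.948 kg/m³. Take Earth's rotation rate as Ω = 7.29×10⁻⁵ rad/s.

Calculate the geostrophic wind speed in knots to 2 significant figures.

79 knots

Coriolis parameter at 54°S:
f = 2Ω sin φ = 2 × 7.29×10⁻⁵ × sin 54° = 1.18×10⁻⁴ s⁻¹
Pressure gradient: |∂P/∂n| = 1300 Pa / 285000 m = 4.56×10⁻³ Pa/m
Geostrophic balance (pressure-gradient force = Coriolis force):
V_g = (1/(fρ)) |∂P/∂n| = 4.56×10⁻³ / (1.18×10⁻⁴ × 0.948) = 40.8 m/s
Converting: 40.8 m/s × 1.944 = 79 knots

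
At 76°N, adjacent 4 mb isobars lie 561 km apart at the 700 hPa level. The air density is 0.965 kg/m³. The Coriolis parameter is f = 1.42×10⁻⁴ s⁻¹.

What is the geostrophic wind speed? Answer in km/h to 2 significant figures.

19 km/h

Pressure gradient: |∂P/∂n| = 400 Pa / 561000 m = 7.13×10⁻⁴ Pa/m
Geostrophic balance (pressure-gradient force = Coriolis force):
V_g = (1/(fρ)) |∂P/∂n| = 7.13×10⁻⁴ / (1.42×10⁻⁴ × 0.965) = 5.20 m/s
Converting: 5.20 m/s × 3.6 = 19 km/h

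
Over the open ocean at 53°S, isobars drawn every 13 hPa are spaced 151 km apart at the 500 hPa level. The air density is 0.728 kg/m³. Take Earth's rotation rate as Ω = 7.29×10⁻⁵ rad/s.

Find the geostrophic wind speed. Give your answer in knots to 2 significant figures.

200 knots

Coriolis parameter at 53°S:
f = 2Ω sin φ = 2 × 7.29×10⁻⁵ × sin 53° = 1.16×10⁻⁴ s⁻¹
Pressure gradient: |∂P/∂n| = 1300 Pa / 151000 m = 8.61×10⁻³ Pa/m
Geostrophic balance (pressure-gradient force = Coriolis force):
V_g = (1/(fρ)) |∂P/∂n| = 8.61×10⁻³ / (1.16×10⁻⁴ × 0.728) = 102 m/s
Converting: 102 m/s × 1.944 = 200 knots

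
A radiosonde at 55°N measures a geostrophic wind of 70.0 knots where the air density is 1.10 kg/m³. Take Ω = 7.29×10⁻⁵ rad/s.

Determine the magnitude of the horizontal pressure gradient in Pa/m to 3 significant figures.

Coriolis parameter at 55°N:
f = 2Ω sin φ = 2 × 7.29×10⁻⁵ × sin 55° = 1.19×10⁻⁴ s⁻¹
Wind speed in SI: 70.0 knots = 36.0 m/s
Geostrophic balance rearranged: |∂P/∂n| = f ρ V_g
|∂P/∂n| = 1.19×10⁻⁴ × 1.10 × 36.0 = 4.73×10⁻³ Pa/m

4.73×10⁻³ Pa/m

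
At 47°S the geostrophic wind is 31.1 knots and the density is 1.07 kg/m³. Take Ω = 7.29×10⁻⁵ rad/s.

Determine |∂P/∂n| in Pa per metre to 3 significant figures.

1.83×10⁻³ Pa/m

Coriolis parameter at 47°S:
f = 2Ω sin φ = 2 × 7.29×10⁻⁵ × sin 47° = 1.07×10⁻⁴ s⁻¹
Wind speed in SI: 31.1 knots = 16.0 m/s
Geostrophic balance rearranged: |∂P/∂n| = f ρ V_g
|∂P/∂n| = 1.07×10⁻⁴ × 1.07 × 16.0 = 1.83×10⁻³ Pa/m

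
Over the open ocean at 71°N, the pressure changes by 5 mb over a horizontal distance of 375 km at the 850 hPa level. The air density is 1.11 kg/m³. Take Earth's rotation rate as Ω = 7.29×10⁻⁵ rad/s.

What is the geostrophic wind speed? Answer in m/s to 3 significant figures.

Coriolis parameter at 71°N:
f = 2Ω sin φ = 2 × 7.29×10⁻⁵ × sin 71° = 1.38×10⁻⁴ s⁻¹
Pressure gradient: |∂P/∂n| = 500 Pa / 375000 m = 1.33×10⁻³ Pa/m
Geostrophic balance (pressure-gradient force = Coriolis force):
V_g = (1/(fρ)) |∂P/∂n| = 1.33×10⁻³ / (1.38×10⁻⁴ × 1.11) = 8.71 m/s

8.71 m/s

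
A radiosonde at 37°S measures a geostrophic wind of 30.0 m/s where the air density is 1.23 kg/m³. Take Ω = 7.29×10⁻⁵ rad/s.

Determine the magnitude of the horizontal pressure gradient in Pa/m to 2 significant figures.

Coriolis parameter at 37°S:
f = 2Ω sin φ = 2 × 7.29×10⁻⁵ × sin 37° = 8.77×10⁻⁵ s⁻¹
Geostrophic balance rearranged: |∂P/∂n| = f ρ V_g
|∂P/∂n| = 8.77×10⁻⁵ × 1.23 × 30.0 = 3.24×10⁻³ Pa/m

3.2×10⁻³ Pa/m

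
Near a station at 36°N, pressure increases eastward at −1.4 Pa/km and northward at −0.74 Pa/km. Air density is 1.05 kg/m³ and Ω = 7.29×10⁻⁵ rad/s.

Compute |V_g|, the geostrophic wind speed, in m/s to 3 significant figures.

Coriolis parameter at 36°N:
f = 2Ω sin φ = 2 × 7.29×10⁻⁵ × sin 36° = 8.57×10⁻⁵ s⁻¹
Component geostrophic relations (x east, y north):
u_g = −(1/(fρ)) ∂P/∂y,  v_g = (1/(fρ)) ∂P/∂x
u_g = −(−0.74×10⁻³)/(8.57×10⁻⁵ × 1.05) = 8.22 m/s;  v_g = (−1.4×10⁻³)/(8.57×10⁻⁵ × 1.05) = −15.6 m/s
|V_g| = √(u_g² + v_g²) = 17.6 m/s

17.6 m/s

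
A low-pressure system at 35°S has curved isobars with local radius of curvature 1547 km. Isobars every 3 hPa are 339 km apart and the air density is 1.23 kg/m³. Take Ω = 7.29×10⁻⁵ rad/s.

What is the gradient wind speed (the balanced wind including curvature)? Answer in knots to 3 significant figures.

Coriolis parameter at 35°S:
f = 2Ω sin φ = 2 × 7.29×10⁻⁵ × sin 35° = 8.36×10⁻⁵ s⁻¹
Pressure gradient: |∂P/∂n| = 300 Pa / 339000 m = 8.85×10⁻⁴ Pa/m
Geostrophic speed: V_g = |∂P/∂n|/(fρ) = 8.85×10⁻⁴/(8.36×10⁻⁵ × 1.23) = 8.60 m/s
Around a low, centrifugal force acts outward with Coriolis, so pressure-gradient force balances both:
(1/ρ)|∂P/∂n| = fV + V²/R  →  V² + fR·V − fR·V_g = 0
With fR = 8.36×10⁻⁵ × 1547×10³ m = 129 m/s:
V = [−fR + √((fR)² + 4 fR V_g)]/2 = [−129 + √(129² + 4×129×8.6)]/2 = 8.1 m/s
Subgeostrophic (V < V_g = 8.6 m/s), as expected around a low.
Converting: 8.1 m/s × 1.944 = 15.7 knots

15.7 knots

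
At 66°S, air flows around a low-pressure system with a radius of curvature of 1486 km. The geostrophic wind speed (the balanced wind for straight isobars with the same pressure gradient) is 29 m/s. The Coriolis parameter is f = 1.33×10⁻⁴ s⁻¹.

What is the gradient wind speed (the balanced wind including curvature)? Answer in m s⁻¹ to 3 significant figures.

25.7 m s⁻¹

Around a low, centrifugal force acts outward with Coriolis, so pressure-gradient force balances both:
(1/ρ)|∂P/∂n| = fV + V²/R  →  V² + fR·V − fR·V_g = 0
With fR = 1.33×10⁻⁴ × 1486×10³ m = 198 m/s:
V = [−fR + √((fR)² + 4 fR V_g)]/2 = [−198 + √(198² + 4×198×29)]/2 = 25.7 m/s
Subgeostrophic (V < V_g = 29 m/s), as expected around a low.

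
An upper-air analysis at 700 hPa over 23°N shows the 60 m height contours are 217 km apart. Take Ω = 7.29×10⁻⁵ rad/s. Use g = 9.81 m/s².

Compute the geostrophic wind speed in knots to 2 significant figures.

93 knots

Coriolis parameter at 23°N:
f = 2Ω sin φ = 2 × 7.29×10⁻⁵ × sin 23° = 5.70×10⁻⁵ s⁻¹
Height gradient: |∂Z/∂n| = 60 m / 217000 m = 2.76×10⁻⁴
On a pressure surface, geostrophic balance gives V_g = (g/f)|∂Z/∂n|:
V_g = 9.81 × 2.76×10⁻⁴ / 5.70×10⁻⁵ = 47.6 m/s
Converting: 47.6 m/s × 1.944 = 93 knots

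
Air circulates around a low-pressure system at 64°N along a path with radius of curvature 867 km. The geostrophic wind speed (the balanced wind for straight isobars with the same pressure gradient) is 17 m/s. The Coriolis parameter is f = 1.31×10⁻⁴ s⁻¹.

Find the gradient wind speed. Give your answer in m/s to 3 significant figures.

Around a low, centrifugal force acts outward with Coriolis, so pressure-gradient force balances both:
(1/ρ)|∂P/∂n| = fV + V²/R  →  V² + fR·V − fR·V_g = 0
With fR = 1.31×10⁻⁴ × 867×10³ m = 114 m/s:
V = [−fR + √((fR)² + 4 fR V_g)]/2 = [−114 + √(114² + 4×114×17)]/2 = 15 m/s
Subgeostrophic (V < V_g = 17 m/s), as expected around a low.

15.0 m/s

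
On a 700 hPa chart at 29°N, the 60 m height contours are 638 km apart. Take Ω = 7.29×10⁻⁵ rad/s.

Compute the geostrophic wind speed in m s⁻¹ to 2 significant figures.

Coriolis parameter at 29°N:
f = 2Ω sin φ = 2 × 7.29×10⁻⁵ × sin 29° = 7.07×10⁻⁵ s⁻¹
Height gradient: |∂Z/∂n| = 60 m / 638000 m = 9.40×10⁻⁵
On a pressure surface, geostrophic balance gives V_g = (g/f)|∂Z/∂n|:
V_g = 9.81 × 9.40×10⁻⁵ / 7.07×10⁻⁵ = 13.1 m/s

13 m s⁻¹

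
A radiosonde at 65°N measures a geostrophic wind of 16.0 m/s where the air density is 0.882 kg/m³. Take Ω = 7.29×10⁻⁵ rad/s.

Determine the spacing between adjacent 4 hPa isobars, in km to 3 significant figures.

215 km

Coriolis parameter at 65°N:
f = 2Ω sin φ = 2 × 7.29×10⁻⁵ × sin 65° = 1.32×10⁻⁴ s⁻¹
Geostrophic balance rearranged: |∂P/∂n| = f ρ V_g
|∂P/∂n| = 1.32×10⁻⁴ × 0.882 × 16.0 = 1.86×10⁻³ Pa/m
Isobar spacing: Δn = ΔP/|∂P/∂n| = 400 Pa / 1.86×10⁻³ Pa/m = 214505 m ≈ 215 km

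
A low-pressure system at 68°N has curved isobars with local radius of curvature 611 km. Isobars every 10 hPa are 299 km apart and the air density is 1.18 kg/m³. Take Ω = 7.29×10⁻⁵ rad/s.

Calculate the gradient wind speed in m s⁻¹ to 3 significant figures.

17.3 m s⁻¹

Coriolis parameter at 68°N:
f = 2Ω sin φ = 2 × 7.29×10⁻⁵ × sin 68° = 1.35×10⁻⁴ s⁻¹
Pressure gradient: |∂P/∂n| = 1000 Pa / 299000 m = 3.34×10⁻³ Pa/m
Geostrophic speed: V_g = |∂P/∂n|/(fρ) = 3.34×10⁻³/(1.35×10⁻⁴ × 1.18) = 21.0 m/s
Around a low, centrifugal force acts outward with Coriolis, so pressure-gradient force balances both:
(1/ρ)|∂P/∂n| = fV + V²/R  →  V² + fR·V − fR·V_g = 0
With fR = 1.35×10⁻⁴ × 611×10³ m = 82.6 m/s:
V = [−fR + √((fR)² + 4 fR V_g)]/2 = [−82.6 + √(82.6² + 4×82.6×21)]/2 = 17.3 m/s
Subgeostrophic (V < V_g = 21 m/s), as expected around a low.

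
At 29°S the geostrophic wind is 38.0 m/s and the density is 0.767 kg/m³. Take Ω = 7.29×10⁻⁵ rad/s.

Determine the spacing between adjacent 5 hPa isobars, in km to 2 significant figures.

240 km

Coriolis parameter at 29°S:
f = 2Ω sin φ = 2 × 7.29×10⁻⁵ × sin 29° = 7.07×10⁻⁵ s⁻¹
Geostrophic balance rearranged: |∂P/∂n| = f ρ V_g
|∂P/∂n| = 7.07×10⁻⁵ × 0.767 × 38.0 = 2.06×10⁻³ Pa/m
Isobar spacing: Δn = ΔP/|∂P/∂n| = 500 Pa / 2.06×10⁻³ Pa/m = 242696 m ≈ 240 km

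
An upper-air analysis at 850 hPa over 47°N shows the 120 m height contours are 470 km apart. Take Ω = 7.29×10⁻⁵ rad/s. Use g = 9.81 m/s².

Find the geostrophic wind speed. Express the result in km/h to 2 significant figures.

Coriolis parameter at 47°N:
f = 2Ω sin φ = 2 × 7.29×10⁻⁵ × sin 47° = 1.07×10⁻⁴ s⁻¹
Height gradient: |∂Z/∂n| = 120 m / 470000 m = 2.55×10⁻⁴
On a pressure surface, geostrophic balance gives V_g = (g/f)|∂Z/∂n|:
V_g = 9.81 × 2.55×10⁻⁴ / 1.07×10⁻⁴ = 23.5 m/s
Converting: 23.5 m/s × 3.6 = 85 km/h

85 km/h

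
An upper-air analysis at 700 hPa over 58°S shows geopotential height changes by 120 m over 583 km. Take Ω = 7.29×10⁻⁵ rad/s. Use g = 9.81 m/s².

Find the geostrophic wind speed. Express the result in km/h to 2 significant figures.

59 km/h

Coriolis parameter at 58°S:
f = 2Ω sin φ = 2 × 7.29×10⁻⁵ × sin 58° = 1.24×10⁻⁴ s⁻¹
Height gradient: |∂Z/∂n| = 120 m / 583000 m = 2.06×10⁻⁴
On a pressure surface, geostrophic balance gives V_g = (g/f)|∂Z/∂n|:
V_g = 9.81 × 2.06×10⁻⁴ / 1.24×10⁻⁴ = 16.3 m/s
Converting: 16.3 m/s × 3.6 = 59 km/h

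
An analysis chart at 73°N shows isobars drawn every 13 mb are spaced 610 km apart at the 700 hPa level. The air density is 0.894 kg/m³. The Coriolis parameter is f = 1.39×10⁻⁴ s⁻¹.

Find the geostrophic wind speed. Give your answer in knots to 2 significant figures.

Pressure gradient: |∂P/∂n| = 1300 Pa / 610000 m = 2.13×10⁻³ Pa/m
Geostrophic balance (pressure-gradient force = Coriolis force):
V_g = (1/(fρ)) |∂P/∂n| = 2.13×10⁻³ / (1.39×10⁻⁴ × 0.894) = 17.1 m/s
Converting: 17.1 m/s × 1.944 = 33 knots

33 knots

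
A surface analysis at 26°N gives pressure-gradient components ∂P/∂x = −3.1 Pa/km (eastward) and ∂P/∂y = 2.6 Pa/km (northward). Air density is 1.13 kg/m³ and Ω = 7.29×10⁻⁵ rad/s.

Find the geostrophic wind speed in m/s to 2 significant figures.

56 m/s

Coriolis parameter at 26°N:
f = 2Ω sin φ = 2 × 7.29×10⁻⁵ × sin 26° = 6.39×10⁻⁵ s⁻¹
Component geostrophic relations (x east, y north):
u_g = −(1/(fρ)) ∂P/∂y,  v_g = (1/(fρ)) ∂P/∂x
u_g = −(2.6×10⁻³)/(6.39×10⁻⁵ × 1.13) = −36.0 m/s;  v_g = (−3.1×10⁻³)/(6.39×10⁻⁵ × 1.13) = −42.9 m/s
|V_g| = √(u_g² + v_g²) = 56.0 m/s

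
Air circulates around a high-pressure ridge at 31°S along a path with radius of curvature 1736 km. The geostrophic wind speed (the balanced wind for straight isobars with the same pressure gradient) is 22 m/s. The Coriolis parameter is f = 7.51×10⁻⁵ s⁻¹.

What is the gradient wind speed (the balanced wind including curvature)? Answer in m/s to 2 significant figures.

28 m/s

Around a high, pressure-gradient force acts outward with centrifugal, so Coriolis balances both:
fV = (1/ρ)|∂P/∂n| + V²/R  →  V² − fR·V + fR·V_g = 0
With fR = 7.51×10⁻⁵ × 1736×10³ m = 130 m/s:
V = [fR − √((fR)² − 4 fR V_g)]/2 = [130 − √(130² − 4×130×22)]/2 = 28 m/s
Supergeostrophic (V > V_g = 22 m/s), as expected around a high.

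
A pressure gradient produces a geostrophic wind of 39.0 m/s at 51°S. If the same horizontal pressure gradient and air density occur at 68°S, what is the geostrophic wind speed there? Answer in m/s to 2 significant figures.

33 m/s

With the same pressure gradient and density, V_g ∝ 1/f ∝ 1/sin φ.
V₂ = V₁ · sin φ₁ / sin φ₂ = 39.0 × sin 51° / sin 68°
V₂ = 39.0 × 0.7771/0.9272 = 33 m/s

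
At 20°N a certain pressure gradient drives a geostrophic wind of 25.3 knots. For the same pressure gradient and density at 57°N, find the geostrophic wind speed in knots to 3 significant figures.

With the same pressure gradient and density, V_g ∝ 1/f ∝ 1/sin φ.
V₂ = V₁ · sin φ₁ / sin φ₂ = 25.3 × sin 20° / sin 57°
V₂ = 25.3 × 0.3420/0.8387 = 10.3 knots

10.3 knots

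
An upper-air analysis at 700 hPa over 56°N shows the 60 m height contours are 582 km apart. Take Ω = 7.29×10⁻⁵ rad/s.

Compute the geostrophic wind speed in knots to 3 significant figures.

Coriolis parameter at 56°N:
f = 2Ω sin φ = 2 × 7.29×10⁻⁵ × sin 56° = 1.21×10⁻⁴ s⁻¹
Height gradient: |∂Z/∂n| = 60 m / 582000 m = 1.03×10⁻⁴
On a pressure surface, geostrophic balance gives V_g = (g/f)|∂Z/∂n|:
V_g = 9.81 × 1.03×10⁻⁴ / 1.21×10⁻⁴ = 8.37 m/s
Converting: 8.37 m/s × 1.944 = 16.3 knots

16.3 knots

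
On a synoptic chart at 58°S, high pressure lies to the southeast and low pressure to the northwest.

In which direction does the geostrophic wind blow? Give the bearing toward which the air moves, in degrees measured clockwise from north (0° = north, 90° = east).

The pressure-gradient force points toward the northwest (bearing 315°).
Geostrophic balance: in the Southern Hemisphere the Coriolis force deflects motion to the left, so the geostrophic wind blows 90° to the left of the pressure-gradient force (low pressure on the right).
Rotating 315° by 90° counterclockwise gives 225° — the wind blows toward the southwest.

225°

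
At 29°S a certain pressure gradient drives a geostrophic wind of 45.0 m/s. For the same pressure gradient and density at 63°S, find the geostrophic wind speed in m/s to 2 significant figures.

With the same pressure gradient and density, V_g ∝ 1/f ∝ 1/sin φ.
V₂ = V₁ · sin φ₁ / sin φ₂ = 45.0 × sin 29° / sin 63°
V₂ = 45.0 × 0.4848/0.8910 = 24 m/s

24 m/s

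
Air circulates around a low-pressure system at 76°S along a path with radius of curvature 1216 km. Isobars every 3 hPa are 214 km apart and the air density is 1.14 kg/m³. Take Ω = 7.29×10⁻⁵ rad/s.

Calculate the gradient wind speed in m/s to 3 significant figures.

Coriolis parameter at 76°S:
f = 2Ω sin φ = 2 × 7.29×10⁻⁵ × sin 76° = 1.41×10⁻⁴ s⁻¹
Pressure gradient: |∂P/∂n| = 300 Pa / 214000 m = 1.40×10⁻³ Pa/m
Geostrophic speed: V_g = |∂P/∂n|/(fρ) = 1.40×10⁻³/(1.41×10⁻⁴ × 1.14) = 8.69 m/s
Around a low, centrifugal force acts outward with Coriolis, so pressure-gradient force balances both:
(1/ρ)|∂P/∂n| = fV + V²/R  →  V² + fR·V − fR·V_g = 0
With fR = 1.41×10⁻⁴ × 1216×10³ m = 172 m/s:
V = [−fR + √((fR)² + 4 fR V_g)]/2 = [−172 + √(172² + 4×172×8.69)]/2 = 8.29 m/s
Subgeostrophic (V < V_g = 8.69 m/s), as expected around a low.

8.29 m/s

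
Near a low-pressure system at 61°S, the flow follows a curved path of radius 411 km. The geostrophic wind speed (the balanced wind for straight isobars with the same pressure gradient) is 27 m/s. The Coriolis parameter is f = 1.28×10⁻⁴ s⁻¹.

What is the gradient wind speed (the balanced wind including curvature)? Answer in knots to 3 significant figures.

Around a low, centrifugal force acts outward with Coriolis, so pressure-gradient force balances both:
(1/ρ)|∂P/∂n| = fV + V²/R  →  V² + fR·V − fR·V_g = 0
With fR = 1.28×10⁻⁴ × 411×10³ m = 52.6 m/s:
V = [−fR + √((fR)² + 4 fR V_g)]/2 = [−52.6 + √(52.6² + 4×52.6×27)]/2 = 19.7 m/s
Subgeostrophic (V < V_g = 27 m/s), as expected around a low.
Converting: 19.7 m/s × 1.944 = 38.2 knots

38.2 knots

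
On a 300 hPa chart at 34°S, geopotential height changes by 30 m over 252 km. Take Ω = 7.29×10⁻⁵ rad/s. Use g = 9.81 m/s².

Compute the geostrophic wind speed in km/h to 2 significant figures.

52 km/h

Coriolis parameter at 34°S:
f = 2Ω sin φ = 2 × 7.29×10⁻⁵ × sin 34° = 8.15×10⁻⁵ s⁻¹
Height gradient: |∂Z/∂n| = 30 m / 252000 m = 1.19×10⁻⁴
On a pressure surface, geostrophic balance gives V_g = (g/f)|∂Z/∂n|:
V_g = 9.81 × 1.19×10⁻⁴ / 8.15×10⁻⁵ = 14.3 m/s
Converting: 14.3 m/s × 3.6 = 52 km/h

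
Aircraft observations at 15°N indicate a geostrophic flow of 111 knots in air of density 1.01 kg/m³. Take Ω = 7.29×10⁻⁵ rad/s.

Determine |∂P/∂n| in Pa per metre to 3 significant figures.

Coriolis parameter at 15°N:
f = 2Ω sin φ = 2 × 7.29×10⁻⁵ × sin 15° = 3.77×10⁻⁵ s⁻¹
Wind speed in SI: 111 knots = 57.1 m/s
Geostrophic balance rearranged: |∂P/∂n| = f ρ V_g
|∂P/∂n| = 3.77×10⁻⁵ × 1.01 × 57.1 = 2.18×10⁻³ Pa/m

2.18×10⁻³ Pa/m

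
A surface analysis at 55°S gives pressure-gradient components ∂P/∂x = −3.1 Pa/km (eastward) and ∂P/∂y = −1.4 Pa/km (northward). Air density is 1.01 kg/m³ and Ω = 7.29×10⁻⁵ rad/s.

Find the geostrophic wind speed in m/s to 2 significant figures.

Coriolis parameter at 55°S:
f = 2Ω sin φ = 2 × 7.29×10⁻⁵ × sin 55° = 1.19×10⁻⁴ s⁻¹
In the Southern Hemisphere f is negative: f = −1.19×10⁻⁴ s⁻¹.
Component geostrophic relations (x east, y north):
u_g = −(1/(fρ)) ∂P/∂y,  v_g = (1/(fρ)) ∂P/∂x
u_g = −(−1.4×10⁻³)/(−1.19×10⁻⁴ × 1.01) = −11.6 m/s;  v_g = (−3.1×10⁻³)/(−1.19×10⁻⁴ × 1.01) = 25.7 m/s
|V_g| = √(u_g² + v_g²) = 28.2 m/s

28 m/s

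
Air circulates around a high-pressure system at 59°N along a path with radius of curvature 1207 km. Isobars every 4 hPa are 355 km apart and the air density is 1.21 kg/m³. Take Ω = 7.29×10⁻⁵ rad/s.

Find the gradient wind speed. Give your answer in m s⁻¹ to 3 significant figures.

Coriolis parameter at 59°N:
f = 2Ω sin φ = 2 × 7.29×10⁻⁵ × sin 59° = 1.25×10⁻⁴ s⁻¹
Pressure gradient: |∂P/∂n| = 400 Pa / 355000 m = 1.13×10⁻³ Pa/m
Geostrophic speed: V_g = |∂P/∂n|/(fρ) = 1.13×10⁻³/(1.25×10⁻⁴ × 1.21) = 7.45 m/s
Around a high, pressure-gradient force acts outward with centrifugal, so Coriolis balances both:
fV = (1/ρ)|∂P/∂n| + V²/R  →  V² − fR·V + fR·V_g = 0
With fR = 1.25×10⁻⁴ × 1207×10³ m = 151 m/s:
V = [fR − √((fR)² − 4 fR V_g)]/2 = [151 − √(151² − 4×151×7.45)]/2 = 7.86 m/s
Supergeostrophic (V > V_g = 7.45 m/s), as expected around a high.

7.86 m s⁻¹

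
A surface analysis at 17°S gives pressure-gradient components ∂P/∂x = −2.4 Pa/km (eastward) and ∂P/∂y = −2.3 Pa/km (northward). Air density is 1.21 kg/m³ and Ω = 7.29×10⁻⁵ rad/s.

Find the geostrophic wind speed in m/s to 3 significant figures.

64.4 m/s

Coriolis parameter at 17°S:
f = 2Ω sin φ = 2 × 7.29×10⁻⁵ × sin 17° = 4.26×10⁻⁵ s⁻¹
In the Southern Hemisphere f is negative: f = −4.26×10⁻⁵ s⁻¹.
Component geostrophic relations (x east, y north):
u_g = −(1/(fρ)) ∂P/∂y,  v_g = (1/(fρ)) ∂P/∂x
u_g = −(−2.3×10⁻³)/(−4.26×10⁻⁵ × 1.21) = −44.6 m/s;  v_g = (−2.4×10⁻³)/(−4.26×10⁻⁵ × 1.21) = 46.5 m/s
|V_g| = √(u_g² + v_g²) = 64.4 m/s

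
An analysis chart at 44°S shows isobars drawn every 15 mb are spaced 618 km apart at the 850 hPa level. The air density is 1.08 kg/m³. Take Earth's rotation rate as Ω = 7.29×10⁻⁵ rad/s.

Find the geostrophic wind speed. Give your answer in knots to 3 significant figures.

Coriolis parameter at 44°S:
f = 2Ω sin φ = 2 × 7.29×10⁻⁵ × sin 44° = 1.01×10⁻⁴ s⁻¹
Pressure gradient: |∂P/∂n| = 1500 Pa / 618000 m = 2.43×10⁻³ Pa/m
Geostrophic balance (pressure-gradient force = Coriolis force):
V_g = (1/(fρ)) |∂P/∂n| = 2.43×10⁻³ / (1.01×10⁻⁴ × 1.08) = 22.2 m/s
Converting: 22.2 m/s × 1.944 = 43.1 knots

43.1 knots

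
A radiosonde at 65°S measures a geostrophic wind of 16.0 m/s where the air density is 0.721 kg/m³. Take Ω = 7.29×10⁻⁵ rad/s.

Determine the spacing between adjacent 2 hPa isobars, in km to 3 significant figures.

Coriolis parameter at 65°S:
f = 2Ω sin φ = 2 × 7.29×10⁻⁵ × sin 65° = 1.32×10⁻⁴ s⁻¹
Geostrophic balance rearranged: |∂P/∂n| = f ρ V_g
|∂P/∂n| = 1.32×10⁻⁴ × 0.721 × 16.0 = 1.52×10⁻³ Pa/m
Isobar spacing: Δn = ΔP/|∂P/∂n| = 200 Pa / 1.52×10⁻³ Pa/m = 131202 m ≈ 131 km

131 km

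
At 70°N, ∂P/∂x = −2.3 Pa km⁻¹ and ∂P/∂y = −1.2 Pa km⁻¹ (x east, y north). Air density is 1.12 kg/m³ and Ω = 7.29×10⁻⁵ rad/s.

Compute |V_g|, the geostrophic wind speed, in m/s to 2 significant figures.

Coriolis parameter at 70°N:
f = 2Ω sin φ = 2 × 7.29×10⁻⁵ × sin 70° = 1.37×10⁻⁴ s⁻¹
Component geostrophic relations (x east, y north):
u_g = −(1/(fρ)) ∂P/∂y,  v_g = (1/(fρ)) ∂P/∂x
u_g = −(−1.2×10⁻³)/(1.37×10⁻⁴ × 1.12) = 7.82 m/s;  v_g = (−2.3×10⁻³)/(1.37×10⁻⁴ × 1.12) = −15.0 m/s
|V_g| = √(u_g² + v_g²) = 16.9 m/s

17 m/s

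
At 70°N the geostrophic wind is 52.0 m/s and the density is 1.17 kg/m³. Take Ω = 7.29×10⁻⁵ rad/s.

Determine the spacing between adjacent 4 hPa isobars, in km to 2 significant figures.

Coriolis parameter at 70°N:
f = 2Ω sin φ = 2 × 7.29×10⁻⁵ × sin 70° = 1.37×10⁻⁴ s⁻¹
Geostrophic balance rearranged: |∂P/∂n| = f ρ V_g
|∂P/∂n| = 1.37×10⁻⁴ × 1.17 × 52.0 = 8.34×10⁻³ Pa/m
Isobar spacing: Δn = ΔP/|∂P/∂n| = 400 Pa / 8.34×10⁻³ Pa/m = 47987 m ≈ 48 km

48 km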